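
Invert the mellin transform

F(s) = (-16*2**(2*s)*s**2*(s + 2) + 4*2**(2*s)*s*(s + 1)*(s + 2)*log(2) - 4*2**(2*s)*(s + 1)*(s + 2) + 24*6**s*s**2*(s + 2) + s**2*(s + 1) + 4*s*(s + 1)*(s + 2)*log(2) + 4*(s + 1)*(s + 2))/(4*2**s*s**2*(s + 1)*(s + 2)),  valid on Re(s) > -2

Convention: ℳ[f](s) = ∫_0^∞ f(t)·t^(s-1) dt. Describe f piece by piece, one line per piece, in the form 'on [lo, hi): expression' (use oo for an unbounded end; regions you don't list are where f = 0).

along the cuts 1/2, 2, ℳ[f](s) splits into 3 integrals
∫ t**2·t^(s-1) over [0, 1/2)
on [1/2, 2): add ∫ log(t)·t^(s-1) dt
∫ 2*t·t^(s-1) over [2, 3)

on [0, 1/2): t**2
on [1/2, 2): log(t)
on [2, 3): 2*t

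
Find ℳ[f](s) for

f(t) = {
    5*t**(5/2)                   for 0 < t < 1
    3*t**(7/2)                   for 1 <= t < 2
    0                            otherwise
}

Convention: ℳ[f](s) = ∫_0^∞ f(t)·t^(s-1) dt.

8*(3*2**(s + 3/2)*(2*s + 5) + s + 5)/((2*s + 5)*(2*s + 7))
  Re(s) > -5/2

along the cuts 1, ℳ[f](s) splits into 2 integrals
segment 0 to 1 holds 5*t**(5/2); add its integral
[1, 2) adds the kernel integral of 3*t**(7/2)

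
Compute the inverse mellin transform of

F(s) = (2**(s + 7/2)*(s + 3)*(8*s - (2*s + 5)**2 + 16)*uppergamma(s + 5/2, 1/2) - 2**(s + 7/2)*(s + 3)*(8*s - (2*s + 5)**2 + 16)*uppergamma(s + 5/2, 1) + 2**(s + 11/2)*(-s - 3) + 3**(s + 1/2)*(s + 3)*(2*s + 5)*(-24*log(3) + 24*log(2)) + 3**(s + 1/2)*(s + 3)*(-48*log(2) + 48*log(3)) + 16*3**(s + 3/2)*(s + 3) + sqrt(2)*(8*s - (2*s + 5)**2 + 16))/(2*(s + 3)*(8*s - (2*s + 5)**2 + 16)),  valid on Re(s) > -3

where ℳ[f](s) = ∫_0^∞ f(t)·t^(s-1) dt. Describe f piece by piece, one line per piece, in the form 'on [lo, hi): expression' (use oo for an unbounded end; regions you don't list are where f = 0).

the shared t-power comes off first: sqrt(2)*t/2 on [0, 1); sqrt(t)*exp(-t/2) on [1, 2); 2*log(t/2)/sqrt(t) on [2, 3)
peel off the shared t-power: sqrt(2)*sqrt(t)/2 on [0, 1); exp(-t/2) on [1, 2); 2*log(t/2)/t on [2, 3)
strip the common scale on t: sqrt(t) on [0, 1/2); exp(-t) on [1/2, 1); log(t)/t on [1, 3/2)
f breaks at 1, 2 into 3 integrals to sum
segment 0 to 1 holds sqrt(2)*t**3/2; add its integral
∫ t**(5/2)*exp(-t/2)·t^(s-1) over [1, 2)
[2, 3) adds the kernel integral of 2*t**(3/2)*log(t/2)

on [0, 1): sqrt(2)*t**3/2
on [1, 2): t**(5/2)*exp(-t/2)
on [2, 3): 2*t**(3/2)*log(t/2)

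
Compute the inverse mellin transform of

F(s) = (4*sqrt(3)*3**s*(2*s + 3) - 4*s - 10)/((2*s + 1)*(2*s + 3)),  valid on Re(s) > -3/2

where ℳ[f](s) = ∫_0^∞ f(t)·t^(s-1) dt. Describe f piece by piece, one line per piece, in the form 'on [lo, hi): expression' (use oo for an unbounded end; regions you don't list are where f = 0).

on [0, 1): t**(3/2)
on [1, 3): 2*sqrt(t)

cuts at 1: linearity sums the 2 kernel integrals
∫ over [0, 1) of t**(3/2)·t^(s-1) joins the sum
∫ over [1, 3) of 2*sqrt(t)·t^(s-1) joins the sum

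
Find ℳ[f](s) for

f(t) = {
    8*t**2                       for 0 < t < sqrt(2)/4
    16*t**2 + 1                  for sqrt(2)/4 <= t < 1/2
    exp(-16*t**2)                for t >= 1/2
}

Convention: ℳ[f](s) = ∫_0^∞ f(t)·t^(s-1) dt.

(2**(s/2)*s*(s/2 + 1)*uppergamma(s/2, 4)/2 - 4**(s/2)*s - 4**(s/2) + 5*8**(s/2)*s/2 + 8**(s/2))/(2**s*8**(s/2)*s*(s/2 + 1))
  Re(s) > -2

invert the common scale on t to get 2*t**2 on [0, sqrt(2)/2); 4*t**2 + 1 on [sqrt(2)/2, 1); exp(-4*t**2) on [1, ∞)
the power substitution comes off first: 2*t on [0, 1/2); 4*t + 1 on [1/2, 1); exp(-4*t) on [1, ∞)
peel off the common scale on t: t on [0, 1); 2*t + 1 on [1, 2); exp(-2*t) on [2, ∞)
summing 3 kernel integrals split by sqrt(2)/4, 1/2 yields ℳ[f](s)
on [0, sqrt(2)/4): add ∫ 8*t**2·t^(s-1) dt
on [sqrt(2)/4, 1/2): add ∫ (16*t**2 + 1)·t^(s-1) dt
for t in [1/2, ∞): the term is ∫ exp(-16*t**2)·t^(s-1)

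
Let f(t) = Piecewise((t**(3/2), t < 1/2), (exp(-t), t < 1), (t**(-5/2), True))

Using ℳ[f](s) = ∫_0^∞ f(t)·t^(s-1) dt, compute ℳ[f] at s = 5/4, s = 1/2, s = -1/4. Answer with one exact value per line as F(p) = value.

F(5/4) = -uppergamma(5/4, 1) + 2**(1/4)/22 + uppergamma(5/4, 1/2) + 4/5
F(1/2) = -sqrt(pi)*erfc(1) + sqrt(pi)*erfc(sqrt(2)/2) + 5/8
F(-1/4) = -uppergamma(-1/4, 1) + 2**(3/4)/5 + 4/11 + uppergamma(-1/4, 1/2)

cuts at 1/2, 1: linearity sums the 3 kernel integrals
piece [0, 1/2): integrate t**(3/2) against the kernel
on [1/2, 1) integrate f = exp(-t) against the kernel
∫ over [1, ∞) of t**(-5/2)·t^(s-1) joins the sum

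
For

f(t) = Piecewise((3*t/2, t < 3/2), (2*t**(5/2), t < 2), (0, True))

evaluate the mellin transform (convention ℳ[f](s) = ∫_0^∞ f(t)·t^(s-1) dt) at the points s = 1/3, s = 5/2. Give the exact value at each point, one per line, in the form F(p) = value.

F(1/3) = -27*2**(1/6)*3**(5/6)/34 + 27*2**(2/3)*3**(1/3)/32 + 48*2**(5/6)/17
F(5/2) = 81*sqrt(6)/112 + 781/80

breakpoints 3/2: one integral from each of the 2 segments
on [0, 3/2): add ∫ 3*t/2·t^(s-1) dt
on [3/2, 2) integrate f = 2*t**(5/2) against the kernel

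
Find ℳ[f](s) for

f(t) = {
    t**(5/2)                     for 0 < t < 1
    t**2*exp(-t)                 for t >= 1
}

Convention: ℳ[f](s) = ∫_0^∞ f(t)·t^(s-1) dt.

undo the shared t-power: sqrt(t) on [0, 1); exp(-t) on [1, ∞)
breakpoints 1: one integral from each of the 2 segments
on [0, 1) integrate f = t**(5/2) against the kernel
∫ t**2*exp(-t)·t^(s-1) over [1, ∞)

((2*s + 5)*uppergamma(s + 2, 1) + 2)/(2*s + 5)
  Re(s) > -5/2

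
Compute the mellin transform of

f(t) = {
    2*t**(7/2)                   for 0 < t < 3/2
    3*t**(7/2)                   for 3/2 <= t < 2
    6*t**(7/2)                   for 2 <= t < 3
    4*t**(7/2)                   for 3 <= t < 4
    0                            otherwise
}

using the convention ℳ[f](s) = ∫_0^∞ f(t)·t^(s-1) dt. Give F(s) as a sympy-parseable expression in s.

2*(-3*2**(s + 7/2) + 2*3**(s + 7/2) - (3/2)**(s + 7/2) + 4*4**(s + 7/2))/(2*s + 7)
  Re(s) > -7/2

linearity at 3/2, 2, 3 turns ℳ[f](s) into 4 summed integrals
segment [0, 3/2) carries 2*t**(7/2); integrate it
segment [3/2, 2) carries 3*t**(7/2); integrate it
between 2 and 3 the integrand is 6*t**(7/2)·t^(s-1)
the [3, 4) slice contributes ∫ 4*t**(7/2)·t^(s-1) dt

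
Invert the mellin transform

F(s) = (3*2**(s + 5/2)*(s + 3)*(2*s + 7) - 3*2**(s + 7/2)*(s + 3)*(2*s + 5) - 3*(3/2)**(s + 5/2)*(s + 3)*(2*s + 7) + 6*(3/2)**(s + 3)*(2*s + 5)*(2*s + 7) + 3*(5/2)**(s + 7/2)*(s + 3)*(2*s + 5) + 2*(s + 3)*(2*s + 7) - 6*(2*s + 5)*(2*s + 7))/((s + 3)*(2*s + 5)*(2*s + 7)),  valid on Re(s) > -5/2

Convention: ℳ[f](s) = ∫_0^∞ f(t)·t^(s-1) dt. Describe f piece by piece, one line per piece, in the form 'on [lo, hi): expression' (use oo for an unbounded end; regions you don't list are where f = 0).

on [0, 1): t**(5/2)
on [1, 3/2): 6*t**3
on [3/2, 2): 3*t**(5/2)/2
on [2, 5/2): 3*t**(7/2)/2

split f at 1, 3/2, 2: ℳ[f](s) collects 4 kernel integrals
between 0 and 1 the integrand is t**(5/2)·t^(s-1)
on [1, 3/2): add ∫ 6*t**3·t^(s-1) dt
segment [3/2, 2) carries 3*t**(5/2)/2; integrate it
between 2 and 5/2 the integrand is 3*t**(7/2)/2·t^(s-1)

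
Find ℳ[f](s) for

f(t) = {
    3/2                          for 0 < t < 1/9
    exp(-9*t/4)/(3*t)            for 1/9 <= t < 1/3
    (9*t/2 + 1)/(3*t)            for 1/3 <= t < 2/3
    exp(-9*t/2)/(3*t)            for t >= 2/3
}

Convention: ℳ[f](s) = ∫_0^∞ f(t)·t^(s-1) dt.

(3*2**(2*s)*s*(s - 1)*uppergamma(s - 1, 1/4) - 3*2**(2*s)*s*(s - 1)*uppergamma(s - 1, 3/4) + 6*2**s*s*(s - 1)*uppergamma(s - 1, 3) + 10*3**s*(1 - s) - 4*3**s + 8*6**s*(s - 1) + 2*6**s + 6*s - 6)/(4*3**(2*s)*s*(s - 1))
  Re(s) > 0

peel off the common scale on t: 3/2 on [0, 1/3); exp(-3*t/4)/t on [1/3, 1); (3*t/2 + 1)/t on [1, 2); …
undo the shared t-power: 3*t/2 on [0, 1/3); exp(-3*t/4) on [1/3, 1); 3*t/2 + 1 on [1, 2); …
the common scale on t comes off first: t on [0, 1/2); exp(-t/2) on [1/2, 3/2); t + 1 on [3/2, 3); …
summing 4 kernel integrals split by 1/9, 1/3, 2/3 yields ℳ[f](s)
∫ 3/2·t^(s-1) over [0, 1/9)
on [1/9, 1/3): add ∫ exp(-9*t/4)/(3*t)·t^(s-1) dt
piece [1/3, 2/3): integrate (9*t/2 + 1)/(3*t) against the kernel
between 2/3 and ∞ the integrand is exp(-9*t/2)/(3*t)·t^(s-1)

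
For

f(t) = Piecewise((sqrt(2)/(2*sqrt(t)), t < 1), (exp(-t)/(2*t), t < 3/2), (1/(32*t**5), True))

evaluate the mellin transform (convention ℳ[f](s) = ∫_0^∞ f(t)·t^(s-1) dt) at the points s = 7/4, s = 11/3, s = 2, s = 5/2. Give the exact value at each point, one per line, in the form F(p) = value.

F(7/4) = -uppergamma(3/4, 3/2)/2 + 2**(1/4)*3**(3/4)/1053 + uppergamma(3/4, 1)/2 + 2*sqrt(2)/5
F(11/3) = -uppergamma(8/3, 3/2)/2 + 2**(1/3)*3**(2/3)/192 + 3*sqrt(2)/19 + uppergamma(8/3, 1)/2
F(2) = -exp(-3/2)/2 + 1/324 + exp(-1)/2 + sqrt(2)/3
F(5/2) = -sqrt(6)*exp(-3/2)/4 - sqrt(pi)*erfc(sqrt(6)/2)/4 + sqrt(6)/540 + sqrt(pi)*erfc(1)/4 + exp(-1)/2 + sqrt(2)/4

invert the common scale on t to get 1/sqrt(t) on [0, 2); exp(-t/2)/t on [2, 3); t**(-5) on [3, ∞)
remove the shared t-power first: sqrt(t) on [0, 2); exp(-t/2) on [2, 3); t**(-4) on [3, ∞)
the 3 pieces separated at 1, 3/2 each add one integral
on [0, 1): add ∫ sqrt(2)/(2*sqrt(t))·t^(s-1) dt
for t in [1, 3/2): the term is ∫ exp(-t)/(2*t)·t^(s-1)
the [3/2, ∞) slice contributes ∫ 1/(32*t**5)·t^(s-1) dt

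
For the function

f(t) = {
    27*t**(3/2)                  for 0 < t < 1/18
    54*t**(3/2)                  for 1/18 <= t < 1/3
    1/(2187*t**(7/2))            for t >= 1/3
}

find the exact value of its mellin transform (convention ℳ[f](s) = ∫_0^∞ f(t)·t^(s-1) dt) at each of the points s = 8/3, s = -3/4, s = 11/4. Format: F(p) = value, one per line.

F(8/3) = 2**(5/6)*3**(2/3)*(-3 + 7856*6**(1/6))/291600
F(-3/4) = -2*2**(1/4)*sqrt(3) + 11020*3**(1/4)/459
F(11/4) = 2**(3/4)*sqrt(3)*(-9 + 23600*6**(1/4))/892296

peel off the common scale on t: 3*sqrt(3)*t**(3/2) on [0, 1/6); 6*sqrt(3)*t**(3/2) on [1/6, 1); sqrt(3)/(81*t**(7/2)) on [1, ∞)
reversing the common scale on t: t**(3/2) on [0, 1/2); 2*t**(3/2) on [1/2, 3); t**(-7/2) on [3, ∞)
invert the shared t-power to get t on [0, 1/2); 2*t on [1/2, 3); t**(-4) on [3, ∞)
integrate the 3 segments split at 1/18, 1/3, then add the results
segment 0 to 1/18 holds 27*t**(3/2); add its integral
the [1/18, 1/3) slice contributes ∫ 54*t**(3/2)·t^(s-1) dt
∫ 1/(2187*t**(7/2))·t^(s-1) over [1/3, ∞)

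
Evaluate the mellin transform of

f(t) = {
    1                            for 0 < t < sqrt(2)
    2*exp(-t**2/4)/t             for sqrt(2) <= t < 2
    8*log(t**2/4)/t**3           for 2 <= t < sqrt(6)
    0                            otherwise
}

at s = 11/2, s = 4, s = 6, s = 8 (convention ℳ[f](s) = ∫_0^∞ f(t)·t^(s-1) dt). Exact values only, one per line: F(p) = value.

strip the common scale on t: 1 on [0, sqrt(2)/2); exp(-t**2)/t on [sqrt(2)/2, 1); log(t**2)/t**3 on [1, sqrt(6)/2)
the shared t-power comes off first: t on [0, sqrt(2)/2); exp(-t**2) on [sqrt(2)/2, 1); log(t**2)/t**2 on [1, sqrt(6)/2)
strip the power substitution: sqrt(t) on [0, 1/2); exp(-t) on [1/2, 1); log(t)/t on [1, 3/2)
split f at sqrt(2), 2: ℳ[f](s) collects 3 kernel integrals
∫ over [0, sqrt(2)) of 1·t^(s-1) joins the sum
on [sqrt(2), 2): add ∫ 2*exp(-t**2/4)/t·t^(s-1) dt
∫ 8*log(t**2/4)/t**3·t^(s-1) over [2, sqrt(6))

F(11/2) = -384*6**(1/4)/25 - 16*sqrt(2)*uppergamma(9/4, 1) + 8*2**(3/4)/11 + log(3**(96*6**(1/4)/5)/2**(96*6**(1/4)/5)) + 256*sqrt(2)/25 + 16*sqrt(2)*uppergamma(9/4, 1/2)
F(4) = -16*sqrt(6) - 8*exp(-1) - 4*sqrt(pi)*erfc(1) + 4*sqrt(pi)*erfc(sqrt(2)/2) + 4*sqrt(2)*exp(-1/2) + exp(-3/2)*log(3**(8*sqrt(6)*exp(3/2))/2**(8*sqrt(6)*exp(3/2))) + 33
F(6) = -80*exp(-1) - 16*sqrt(6)*log(2) - 32*sqrt(6)/3 - 24*sqrt(pi)*erfc(1) + 24*sqrt(pi)*erfc(sqrt(2)/2) + 140/9 + 32*sqrt(2)*exp(-1/2) + 16*sqrt(6)*log(3)
F(8) = -928*exp(-1) - 288*sqrt(6)*log(2)/5 - 240*sqrt(pi)*erfc(1) - 576*sqrt(6)/25 + 562/25 + 240*sqrt(pi)*erfc(sqrt(2)/2) + 288*sqrt(6)*log(3)/5 + 336*sqrt(2)*exp(-1/2)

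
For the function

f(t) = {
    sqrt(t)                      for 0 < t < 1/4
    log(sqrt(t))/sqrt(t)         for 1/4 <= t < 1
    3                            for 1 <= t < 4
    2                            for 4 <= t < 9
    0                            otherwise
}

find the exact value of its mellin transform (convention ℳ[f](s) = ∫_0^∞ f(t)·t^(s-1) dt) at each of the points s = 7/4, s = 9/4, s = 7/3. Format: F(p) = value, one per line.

F(7/4) = sqrt(2)*(-12816*sqrt(2) + 1260*log(2) + 58279 + 194400*sqrt(6))/12600
F(9/4) = sqrt(2)*(-58080*sqrt(2) + 2772*log(2) + 553169 + 2794176*sqrt(6))/77616
F(7/3) = -1215/847 + 975*2**(1/3)/65824 + 3*2**(1/3)*log(2)/88 + 48*2**(2/3)/7 + 486*3**(2/3)/7

strip the power substitution: t on [0, 1/2); log(t)/t on [1/2, 1); 3 on [1, 2); …
split f at 1/4, 1, 4: ℳ[f](s) collects 4 kernel integrals
on [0, 1/4) integrate f = sqrt(t) against the kernel
∫ over [1/4, 1) of log(sqrt(t))/sqrt(t)·t^(s-1) joins the sum
over [1, 4), the kernel integral of 3 enters the sum
∫ over [4, 9) of 2·t^(s-1) joins the sum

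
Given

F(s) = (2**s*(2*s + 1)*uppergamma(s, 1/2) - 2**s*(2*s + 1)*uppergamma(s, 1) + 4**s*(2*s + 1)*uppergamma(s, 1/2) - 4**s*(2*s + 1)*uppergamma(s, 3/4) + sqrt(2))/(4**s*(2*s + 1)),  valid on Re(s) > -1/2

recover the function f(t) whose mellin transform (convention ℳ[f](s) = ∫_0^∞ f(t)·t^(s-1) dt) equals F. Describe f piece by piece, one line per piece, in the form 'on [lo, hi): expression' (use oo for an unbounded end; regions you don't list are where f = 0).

invert the common scale on t to get sqrt(t) on [0, 1/2); exp(-t) on [1/2, 1); exp(-t/2) on [1, 3/2)
breakpoints 1/4, 1/2: one integral from each of the 3 segments
on [0, 1/4): add ∫ sqrt(2)*sqrt(t)·t^(s-1) dt
∫ over [1/4, 1/2) of exp(-2*t)·t^(s-1) joins the sum
on [1/2, 3/4): add ∫ exp(-t)·t^(s-1) dt

on [0, 1/4): sqrt(2)*sqrt(t)
on [1/4, 1/2): exp(-2*t)
on [1/2, 3/4): exp(-t)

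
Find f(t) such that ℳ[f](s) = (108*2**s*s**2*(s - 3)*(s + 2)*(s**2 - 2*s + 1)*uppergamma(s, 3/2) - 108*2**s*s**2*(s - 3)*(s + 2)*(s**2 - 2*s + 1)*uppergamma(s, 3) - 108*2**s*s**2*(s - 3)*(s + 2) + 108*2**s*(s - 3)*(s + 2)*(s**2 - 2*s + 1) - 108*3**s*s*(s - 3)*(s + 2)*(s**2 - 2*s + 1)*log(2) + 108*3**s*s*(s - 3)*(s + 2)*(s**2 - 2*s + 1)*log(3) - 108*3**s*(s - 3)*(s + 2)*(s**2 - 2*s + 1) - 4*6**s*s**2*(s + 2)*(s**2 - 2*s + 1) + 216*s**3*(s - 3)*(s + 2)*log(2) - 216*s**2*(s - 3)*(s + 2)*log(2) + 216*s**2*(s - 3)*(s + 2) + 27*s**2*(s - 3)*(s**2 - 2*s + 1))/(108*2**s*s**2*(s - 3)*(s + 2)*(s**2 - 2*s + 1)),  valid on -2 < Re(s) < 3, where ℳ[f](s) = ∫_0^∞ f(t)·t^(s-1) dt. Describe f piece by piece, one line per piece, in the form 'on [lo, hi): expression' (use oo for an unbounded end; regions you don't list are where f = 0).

summing 5 kernel integrals split by 1/2, 1, 3/2, 3 yields ℳ[f](s)
∫ over [0, 1/2) of t**2·t^(s-1) joins the sum
piece [1/2, 1): integrate log(t)/t against the kernel
on [1, 3/2) integrate f = log(t) against the kernel
piece [3/2, 3): integrate exp(-t) against the kernel
on [3, ∞) integrate f = t**(-3) against the kernel

on [0, 1/2): t**2
on [1/2, 1): log(t)/t
on [1, 3/2): log(t)
on [3/2, 3): exp(-t)
on [3, oo): t**(-3)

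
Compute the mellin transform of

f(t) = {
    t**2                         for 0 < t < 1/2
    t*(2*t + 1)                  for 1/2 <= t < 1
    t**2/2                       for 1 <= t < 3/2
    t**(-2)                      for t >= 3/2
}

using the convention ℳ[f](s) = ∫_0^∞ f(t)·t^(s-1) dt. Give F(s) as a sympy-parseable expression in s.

(180*2**s*s**2 - 108*2**s*s - 504*2**s + 49*3**s*s**2 - 177*3**s*s - 226*3**s - 54*s**2 + 18*s + 180)/(72*2**s*(s**3 + s**2 - 4*s - 4))
  -2 < Re(s) < 2

remove the shared t-power first: 1 on [0, 1/2); (2*t + 1)/t on [1/2, 1); 1/2 on [1, 3/2); …
reversing the shared t-power: t on [0, 1/2); 2*t + 1 on [1/2, 1); t/2 on [1, 3/2); …
summing 4 kernel integrals split by 1/2, 1, 3/2 yields ℳ[f](s)
for t in [0, 1/2): the term is ∫ t**2·t^(s-1)
segment 1/2 to 1 holds t*(2*t + 1); add its integral
piece [1, 3/2): integrate t**2/2 against the kernel
on [3/2, ∞): add ∫ t**(-2)·t^(s-1) dt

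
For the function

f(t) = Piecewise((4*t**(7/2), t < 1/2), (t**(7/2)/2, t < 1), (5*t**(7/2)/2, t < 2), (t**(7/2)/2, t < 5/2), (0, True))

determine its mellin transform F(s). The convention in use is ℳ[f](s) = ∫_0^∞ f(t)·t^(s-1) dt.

(7*2**(-s - 7/2) + 4*2**(s + 7/2) + (5/2)**(s + 7/2) - 4)/(2*s + 7)
  Re(s) > -7/2

cuts at 1/2, 1, 2: linearity sums the 4 kernel integrals
segment [0, 1/2) carries 4*t**(7/2); integrate it
on [1/2, 1) integrate f = t**(7/2)/2 against the kernel
for t in [1, 2): the term is ∫ 5*t**(7/2)/2·t^(s-1)
∫ t**(7/2)/2·t^(s-1) over [2, 5/2)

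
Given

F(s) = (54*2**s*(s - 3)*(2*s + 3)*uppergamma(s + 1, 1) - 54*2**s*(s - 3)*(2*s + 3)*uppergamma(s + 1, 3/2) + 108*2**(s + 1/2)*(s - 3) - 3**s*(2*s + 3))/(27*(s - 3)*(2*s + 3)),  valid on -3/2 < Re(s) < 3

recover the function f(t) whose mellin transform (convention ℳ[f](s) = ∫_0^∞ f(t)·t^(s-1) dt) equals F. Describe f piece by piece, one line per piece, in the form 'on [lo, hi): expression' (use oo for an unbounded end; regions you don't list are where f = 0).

on [0, 2): t**(3/2)
on [2, 3): t*exp(-t/2)
on [3, oo): t**(-3)

reversing the shared t-power: t**(5/2) on [0, 2); t**2*exp(-t/2) on [2, 3); t**(-2) on [3, ∞)
strip the shared t-power: sqrt(t) on [0, 2); exp(-t/2) on [2, 3); t**(-4) on [3, ∞)
summing 3 kernel integrals split by 2, 3 yields ℳ[f](s)
∫ over [0, 2) of t**(3/2)·t^(s-1) joins the sum
∫ over [2, 3) of t*exp(-t/2)·t^(s-1) joins the sum
over [3, ∞), the kernel integral of t**(-3) enters the sum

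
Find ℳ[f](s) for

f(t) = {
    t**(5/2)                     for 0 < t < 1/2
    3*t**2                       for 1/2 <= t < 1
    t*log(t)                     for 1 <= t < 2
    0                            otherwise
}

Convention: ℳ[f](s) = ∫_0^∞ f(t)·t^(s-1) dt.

(-8*2**(2*s)*(s + 2)*(2*s + 5) + 12*2**s*(s + 1)**2*(2*s + 5) + 4*2**s*(s + 2)*(2*s + 5) + 8*4**s*(s + 1)*(s + 2)*(2*s + 5)*log(2) + sqrt(2)*(s + 1)**2*(s + 2) - 3*(s + 1)**2*(2*s + 5))/(4*2**s*(s + 1)**2*(s + 2)*(2*s + 5))
  Re(s) > -5/2

strip the shared t-power: t**(3/2) on [0, 1/2); 3*t on [1/2, 1); log(t) on [1, 2)
the 3 pieces separated at 1/2, 1 each add one integral
the [0, 1/2) slice contributes ∫ t**(5/2)·t^(s-1) dt
on [1/2, 1) integrate f = 3*t**2 against the kernel
segment [1, 2) carries t*log(t); integrate it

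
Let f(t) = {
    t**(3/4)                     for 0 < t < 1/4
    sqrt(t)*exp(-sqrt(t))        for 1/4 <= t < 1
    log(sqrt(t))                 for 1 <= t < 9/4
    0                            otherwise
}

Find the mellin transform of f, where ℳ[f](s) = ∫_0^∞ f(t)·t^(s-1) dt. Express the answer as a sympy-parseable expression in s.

peel off the shared t-power: t**(1/4) on [0, 1/4); exp(-sqrt(t)) on [1/4, 1); log(sqrt(t))/sqrt(t) on [1, 9/4)
the power substitution comes off first: sqrt(t) on [0, 1/2); exp(-t) on [1/2, 1); log(t)/t on [1, 3/2)
split f at 1/4, 1: ℳ[f](s) collects 3 kernel integrals
the [0, 1/4) slice contributes ∫ t**(3/4)·t^(s-1) dt
piece [1/4, 1): integrate sqrt(t)*exp(-sqrt(t)) against the kernel
[1, 9/4) adds the kernel integral of log(sqrt(t))

(16*2**(2*s)*s**3*uppergamma(2*s + 1, 1/2) - 16*2**(2*s)*s**3*uppergamma(2*s + 1, 1) + 12*2**(2*s)*s**2*uppergamma(2*s + 1, 1/2) - 12*2**(2*s)*s**2*uppergamma(2*s + 1, 1) + 4*2**(2*s)*s - 3*3**(2*s) + 3*4**s + 9**s*s**2*(-8*log(2) + 8*log(3)) - 4*9**s*s + 9**s*s*(-6*log(2) + 6*log(3)) + 2*sqrt(2)*s**2)/(2*2**(2*s)*s**2*(4*s + 3))
  Re(s) > -3/4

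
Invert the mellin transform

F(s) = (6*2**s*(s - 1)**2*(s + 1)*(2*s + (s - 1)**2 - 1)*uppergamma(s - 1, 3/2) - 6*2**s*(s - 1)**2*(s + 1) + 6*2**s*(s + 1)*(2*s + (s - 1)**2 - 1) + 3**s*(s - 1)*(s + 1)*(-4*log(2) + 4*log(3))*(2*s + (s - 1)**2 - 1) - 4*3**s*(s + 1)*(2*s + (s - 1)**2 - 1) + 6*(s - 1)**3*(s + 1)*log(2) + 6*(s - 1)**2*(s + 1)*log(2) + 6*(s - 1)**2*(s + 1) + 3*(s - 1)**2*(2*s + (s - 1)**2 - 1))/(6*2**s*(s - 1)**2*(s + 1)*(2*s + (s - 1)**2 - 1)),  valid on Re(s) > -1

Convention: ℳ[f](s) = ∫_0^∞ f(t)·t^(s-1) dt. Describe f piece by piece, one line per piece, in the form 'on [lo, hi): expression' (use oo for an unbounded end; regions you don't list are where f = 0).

strip the shared t-power: t**2 on [0, 1/2); t*log(t) on [1/2, 1); log(t) on [1, 3/2); …
breakpoints 1/2, 1, 3/2: one integral from each of the 4 segments
∫ t·t^(s-1) over [0, 1/2)
for t in [1/2, 1): the term is ∫ log(t)·t^(s-1)
over [1, 3/2), the kernel integral of log(t)/t enters the sum
∫ exp(-t)/t·t^(s-1) over [3/2, ∞)

on [0, 1/2): t
on [1/2, 1): log(t)
on [1, 3/2): log(t)/t
on [3/2, oo): exp(-t)/t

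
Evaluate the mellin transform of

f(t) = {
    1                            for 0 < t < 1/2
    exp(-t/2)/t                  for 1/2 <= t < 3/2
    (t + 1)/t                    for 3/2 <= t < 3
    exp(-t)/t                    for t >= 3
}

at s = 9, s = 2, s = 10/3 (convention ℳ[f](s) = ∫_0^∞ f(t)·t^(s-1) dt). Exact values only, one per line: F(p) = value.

F(9) = -174811815*exp(-3/4)/64 + 55289551/18432 + 100026*exp(-3) + 106028861*exp(-1/4)/64
F(2) = -2*exp(-3/4) + exp(-3) + 2*exp(-1/4) + 5
F(10/3) = 2**(2/3)*(-2240*2**(2/3)*uppergamma(7/3, 3/4) - 1107*3**(1/3) + 21 + 560*2**(1/3)*uppergamma(7/3, 3) + 2240*2**(2/3)*uppergamma(7/3, 1/4) + 6696*6**(1/3))/1120

reversing the shared t-power: t on [0, 1/2); exp(-t/2) on [1/2, 3/2); t + 1 on [3/2, 3); …
integrate the 4 segments split at 1/2, 3/2, 3, then add the results
on [0, 1/2) integrate f = 1 against the kernel
[1/2, 3/2) adds the kernel integral of exp(-t/2)/t
on [3/2, 3) integrate f = (t + 1)/t against the kernel
piece [3, ∞): integrate exp(-t)/t against the kernel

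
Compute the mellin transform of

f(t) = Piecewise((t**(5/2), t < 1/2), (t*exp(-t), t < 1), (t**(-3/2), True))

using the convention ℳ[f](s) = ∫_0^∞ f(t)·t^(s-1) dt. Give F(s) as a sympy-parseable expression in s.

(4*2**s*(2*s - 3)*(2*s + 5)*uppergamma(s + 1, 1/2) - 4*2**s*(2*s - 3)*(2*s + 5)*uppergamma(s + 1, 1) - 8*2**s*(2*s + 5) + sqrt(2)*(2*s - 3))/(4*2**s*(2*s - 3)*(2*s + 5))
  -5/2 < Re(s) < 3/2

reversing the shared t-power: t**(3/2) on [0, 1/2); exp(-t) on [1/2, 1); t**(-5/2) on [1, ∞)
cuts at 1/2, 1: linearity sums the 3 kernel integrals
over [0, 1/2), the kernel integral of t**(5/2) enters the sum
segment 1/2 to 1 holds t*exp(-t); add its integral
segment 1 to ∞ holds t**(-3/2); add its integral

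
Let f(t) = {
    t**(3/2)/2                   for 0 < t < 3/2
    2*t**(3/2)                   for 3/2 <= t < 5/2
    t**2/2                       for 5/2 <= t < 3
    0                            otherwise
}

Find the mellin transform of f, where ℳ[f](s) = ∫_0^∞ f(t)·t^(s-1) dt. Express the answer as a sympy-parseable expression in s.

slice at 3/2, 5/2, transform all 3 pieces, and sum them
on [0, 3/2) integrate f = t**(3/2)/2 against the kernel
on [3/2, 5/2) integrate f = 2*t**(3/2) against the kernel
segment [5/2, 3) carries t**2/2; integrate it

(3**(s + 2)*(2*s + 3) - 6*(3/2)**(s + 3/2)*(s + 2) + 8*(5/2)**(s + 3/2)*(s + 2) - (5/2)**(s + 2)*(2*s + 3))/(2*(s + 2)*(2*s + 3))
  Re(s) > -3/2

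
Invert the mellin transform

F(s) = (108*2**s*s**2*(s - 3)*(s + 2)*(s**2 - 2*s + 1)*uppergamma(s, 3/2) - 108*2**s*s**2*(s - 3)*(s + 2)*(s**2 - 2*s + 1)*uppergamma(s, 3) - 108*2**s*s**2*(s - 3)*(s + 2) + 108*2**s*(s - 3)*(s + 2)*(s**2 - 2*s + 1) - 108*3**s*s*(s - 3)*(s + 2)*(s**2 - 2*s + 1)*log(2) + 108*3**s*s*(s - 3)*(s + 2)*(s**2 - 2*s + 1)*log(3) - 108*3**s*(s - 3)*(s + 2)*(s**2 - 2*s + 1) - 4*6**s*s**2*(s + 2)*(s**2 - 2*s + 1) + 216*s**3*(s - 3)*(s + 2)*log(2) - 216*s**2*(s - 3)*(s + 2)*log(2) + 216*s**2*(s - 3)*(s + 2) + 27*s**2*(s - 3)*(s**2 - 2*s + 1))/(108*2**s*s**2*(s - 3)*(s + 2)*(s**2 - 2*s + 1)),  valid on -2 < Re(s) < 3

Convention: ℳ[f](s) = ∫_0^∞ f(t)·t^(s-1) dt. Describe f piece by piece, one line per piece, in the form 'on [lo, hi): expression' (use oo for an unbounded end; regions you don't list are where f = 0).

split f at 1/2, 1, 3/2, 3: ℳ[f](s) collects 5 kernel integrals
segment 0 to 1/2 holds t**2; add its integral
between 1/2 and 1 the integrand is log(t)/t·t^(s-1)
segment 1 to 3/2 holds log(t); add its integral
segment [3/2, 3) carries exp(-t); integrate it
[3, ∞) adds the kernel integral of t**(-3)

on [0, 1/2): t**2
on [1/2, 1): log(t)/t
on [1, 3/2): log(t)
on [3/2, 3): exp(-t)
on [3, oo): t**(-3)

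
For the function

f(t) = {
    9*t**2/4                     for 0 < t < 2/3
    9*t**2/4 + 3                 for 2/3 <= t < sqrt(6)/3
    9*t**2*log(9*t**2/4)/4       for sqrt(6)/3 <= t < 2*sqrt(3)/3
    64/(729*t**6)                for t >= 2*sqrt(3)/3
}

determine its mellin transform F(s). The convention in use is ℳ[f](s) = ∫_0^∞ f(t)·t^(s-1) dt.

(-81*2**(s/2)*s*(s/2 - 3)*(s**2/4 + s + 1) - 162*2**(s/2)*(s/2 - 3)*(s**2/4 + s + 1) - 81*3**(s/2)*s**2*(s/2 - 3)*(s/2 + 1)*log(3)/4 + 81*3**(s/2)*s**2*(s/2 - 3)*(s/2 + 1)*log(2)/4 - 81*3**(s/2)*s*(s/2 - 3)*(s/2 + 1)*log(3)/2 + 81*3**(s/2)*s*(s/2 - 3)*(s/2 + 1)*log(2)/2 + 81*3**(s/2)*s*(s/2 - 3)*(s/2 + 1)/2 + 243*3**(s/2)*s*(s/2 - 3)*(s**2/4 + s + 1)/2 + 162*3**(s/2)*(s/2 - 3)*(s**2/4 + s + 1) + 81*6**(s/2)*s**2*(s/2 - 3)*(s/2 + 1)*log(3)/2 - 81*6**(s/2)*s*(s/2 - 3)*(s/2 + 1) + 81*6**(s/2)*s*(s/2 - 3)*(s/2 + 1)*log(3) - 6**(s/2)*s*(s/2 + 1)*(s**2/4 + s + 1))/(54*2**(s/2)*(3/2)**s*s*(s/2 - 3)*(s/2 + 1)*(s**2/4 + s + 1))
  -2 < Re(s) < 6

back out the common scale on t: t**2 on [0, 1); t**2 + 3 on [1, sqrt(6)/2); t**2*log(t**2) on [sqrt(6)/2, sqrt(3)); …
reversing the power substitution: t on [0, 1); t + 3 on [1, 3/2); t*log(t) on [3/2, 3); …
along the cuts 2/3, sqrt(6)/3, 2*sqrt(3)/3, ℳ[f](s) splits into 4 integrals
between 0 and 2/3 the integrand is 9*t**2/4·t^(s-1)
on [2/3, sqrt(6)/3) integrate f = (9*t**2/4 + 3) against the kernel
segment [sqrt(6)/3, 2*sqrt(3)/3) carries 9*t**2*log(9*t**2/4)/4; integrate it
between 2*sqrt(3)/3 and ∞ the integrand is 64/(729*t**6)·t^(s-1)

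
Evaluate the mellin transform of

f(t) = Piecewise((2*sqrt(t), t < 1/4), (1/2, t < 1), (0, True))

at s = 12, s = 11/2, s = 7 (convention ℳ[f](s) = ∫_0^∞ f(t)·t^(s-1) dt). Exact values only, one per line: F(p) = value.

F(12) = 139810141/3355443200
F(11/2) = 12293/135168
F(7) = 245773/3440640

undo the power substitution: 2*t on [0, 1/2); 1/2 on [1/2, 1)
remove the common scale on t first: t on [0, 1); 1/2 on [1, 2)
summing 2 kernel integrals split by 1/4 yields ℳ[f](s)
the [0, 1/4) slice contributes ∫ 2*sqrt(t)·t^(s-1) dt
the [1/4, 1) slice contributes ∫ 1/2·t^(s-1) dt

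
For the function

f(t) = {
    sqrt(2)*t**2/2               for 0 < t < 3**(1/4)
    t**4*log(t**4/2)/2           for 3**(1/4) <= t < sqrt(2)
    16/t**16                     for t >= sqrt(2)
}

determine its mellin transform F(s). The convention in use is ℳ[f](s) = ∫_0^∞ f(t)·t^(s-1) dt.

(8*2**(s/2)*s*(s/4 - 4)*(s/2 + 1)*log(2) - 32*2**(s/2)*(s/4 - 4)*(s/2 + 1) + 32*2**(s/2)*(s/4 - 4)*(s/2 + 1)*log(2) - 2**(s/2)*(s/2 + 1)*(s**2/16 + s/2 + 1) - 6*3**(s/4)*s*(s/4 - 4)*(s/2 + 1)*log(3) + 6*3**(s/4)*s*(s/4 - 4)*(s/2 + 1)*log(2) - 24*3**(s/4)*(s/4 - 4)*(s/2 + 1)*log(3) + 24*3**(s/4)*(s/4 - 4)*(s/2 + 1)*log(2) + 24*3**(s/4)*(s/4 - 4)*(s/2 + 1) + 16*3**(s/4)*sqrt(6)*(s/4 - 4)*(s**2/16 + s/2 + 1))/(64*(s/4 - 4)*(s/2 + 1)*(s**2/16 + s/2 + 1))
  -2 < Re(s) < 16

back out the power substitution: sqrt(2)*t/2 on [0, sqrt(3)); t**2*log(t**2/2)/2 on [sqrt(3), 2); 16/t**8 on [2, ∞)
undo the power substitution: sqrt(2)*sqrt(t)/2 on [0, 3); t*log(t/2)/2 on [3, 4); 16/t**4 on [4, ∞)
strip the common scale on t: sqrt(t) on [0, 3/2); t*log(t) on [3/2, 2); t**(-4) on [2, ∞)
summing 3 kernel integrals split by 3**(1/4), sqrt(2) yields ℳ[f](s)
segment 0 to 3**(1/4) holds sqrt(2)*t**2/2; add its integral
on [3**(1/4), sqrt(2)): add ∫ t**4*log(t**4/2)/2·t^(s-1) dt
segment [sqrt(2), ∞) carries 16/t**16; integrate it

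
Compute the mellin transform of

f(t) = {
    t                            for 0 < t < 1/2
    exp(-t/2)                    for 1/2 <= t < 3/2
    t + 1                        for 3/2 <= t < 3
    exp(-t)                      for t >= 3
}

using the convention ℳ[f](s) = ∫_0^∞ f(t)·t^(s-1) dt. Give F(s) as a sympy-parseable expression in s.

summing 4 kernel integrals split by 1/2, 3/2, 3 yields ℳ[f](s)
∫ over [0, 1/2) of t·t^(s-1) joins the sum
the [1/2, 3/2) slice contributes ∫ exp(-t/2)·t^(s-1) dt
between 3/2 and 3 the integrand is (t + 1)·t^(s-1)
piece [3, ∞): integrate exp(-t) against the kernel

(2*2**s*s*(s + 1)*uppergamma(s, 3) - 5*3**s*s - 2*3**s + 2*4**s*s*(s + 1)*uppergamma(s, 1/4) - 2*4**s*s*(s + 1)*uppergamma(s, 3/4) + 8*6**s*s + 2*6**s + s)/(2*2**s*s*(s + 1))
  Re(s) > -1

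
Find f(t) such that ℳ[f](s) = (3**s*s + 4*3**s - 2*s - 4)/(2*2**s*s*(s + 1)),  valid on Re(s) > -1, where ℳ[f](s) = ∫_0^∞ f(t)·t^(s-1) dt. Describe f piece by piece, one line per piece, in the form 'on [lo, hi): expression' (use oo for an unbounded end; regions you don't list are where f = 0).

the 2 pieces separated at 1/2 each add one integral
segment 0 to 1/2 holds t; add its integral
between 1/2 and 3/2 the integrand is (2 - t)·t^(s-1)

on [0, 1/2): t
on [1/2, 3/2): 2 - t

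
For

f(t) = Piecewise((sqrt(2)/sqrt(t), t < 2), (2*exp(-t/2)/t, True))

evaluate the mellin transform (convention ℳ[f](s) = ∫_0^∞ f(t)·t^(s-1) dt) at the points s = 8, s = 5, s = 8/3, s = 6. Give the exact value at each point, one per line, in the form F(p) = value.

undo the common scale on t: 1/sqrt(t) on [0, 1); exp(-t)/t on [1, ∞)
the shared t-power comes off first: sqrt(t) on [0, 1); exp(-t) on [1, ∞)
treat the 2 regions marked off by 2 separately and sum
on [0, 2): add ∫ sqrt(2)/sqrt(t)·t^(s-1) dt
[2, ∞) adds the kernel integral of 2*exp(-t/2)/t

F(8) = 512/15 + 500992*exp(-1)
F(5) = 64/9 + 512*exp(-1)
F(8/3) = 2**(2/3)*(24/13 + 4*uppergamma(5/3, 1))
F(6) = 128/11 + 4160*exp(-1)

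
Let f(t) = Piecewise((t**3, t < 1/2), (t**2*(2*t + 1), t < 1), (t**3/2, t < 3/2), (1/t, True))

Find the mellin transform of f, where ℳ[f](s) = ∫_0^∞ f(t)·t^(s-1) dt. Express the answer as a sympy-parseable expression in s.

strip the shared t-power: t on [0, 1/2); 2*t + 1 on [1/2, 1); t/2 on [1, 3/2); …
split f at 1/2, 1, 3/2: ℳ[f](s) collects 4 kernel integrals
between 0 and 1/2 the integrand is t**3·t^(s-1)
∫ over [1/2, 1) of t**2*(2*t + 1)·t^(s-1) joins the sum
on [1, 3/2): add ∫ t**3/2·t^(s-1) dt
piece [3/2, ∞): integrate 1/t against the kernel

(120*2**s*s**2 + 168*2**s*s - 288*2**s + 49*3**s*s**2 - 79*3**s*s - 354*3**s - 18*s**2 - 30*s + 48)/(48*2**s*(s**3 + 4*s**2 + s - 6))
  -3 < Re(s) < 1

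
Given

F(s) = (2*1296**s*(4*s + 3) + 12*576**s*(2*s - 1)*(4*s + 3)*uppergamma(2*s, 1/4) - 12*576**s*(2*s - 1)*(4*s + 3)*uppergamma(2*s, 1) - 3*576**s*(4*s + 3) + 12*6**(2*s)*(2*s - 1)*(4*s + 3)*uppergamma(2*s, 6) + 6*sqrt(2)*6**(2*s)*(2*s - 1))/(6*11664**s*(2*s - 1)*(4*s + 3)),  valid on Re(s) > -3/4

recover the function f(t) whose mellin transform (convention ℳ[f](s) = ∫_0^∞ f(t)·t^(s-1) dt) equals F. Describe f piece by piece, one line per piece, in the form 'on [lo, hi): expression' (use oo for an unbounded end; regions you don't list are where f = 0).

on [0, 1/324): 27*t**(3/4)
on [1/324, 4/81): exp(-9*sqrt(t)/2)
on [4/81, 1/9): 1/(18*sqrt(t))
on [1/9, oo): exp(-18*sqrt(t))

peel off the power substitution: 27*t**(3/2) on [0, 1/18); exp(-9*t/2) on [1/18, 2/9); 1/(18*t) on [2/9, 1/3); …
reversing the common scale on t: 3*sqrt(3)*t**(3/2) on [0, 1/6); exp(-3*t/2) on [1/6, 2/3); 1/(6*t) on [2/3, 1); …
reversing the common scale on t: t**(3/2) on [0, 1/2); exp(-t/2) on [1/2, 2); 1/(2*t) on [2, 3); …
cuts at 1/324, 4/81, 1/9: linearity sums the 4 kernel integrals
between 0 and 1/324 the integrand is 27*t**(3/4)·t^(s-1)
the [1/324, 4/81) slice contributes ∫ exp(-9*sqrt(t)/2)·t^(s-1) dt
∫ 1/(18*sqrt(t))·t^(s-1) over [4/81, 1/9)
over [1/9, ∞), the kernel integral of exp(-18*sqrt(t)) enters the sum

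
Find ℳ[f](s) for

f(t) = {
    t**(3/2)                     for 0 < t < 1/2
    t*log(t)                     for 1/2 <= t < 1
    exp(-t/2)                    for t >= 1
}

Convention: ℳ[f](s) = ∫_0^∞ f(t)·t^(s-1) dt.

split f at 1/2, 1: ℳ[f](s) collects 3 kernel integrals
∫ t**(3/2)·t^(s-1) over [0, 1/2)
on [1/2, 1): add ∫ t*log(t)·t^(s-1) dt
segment 1 to ∞ holds exp(-t/2); add its integral

(2*2**(2*s)*(2*s + 3)*(s**2 + 2*s + 1)*uppergamma(s, 1/2) - 2*2**s*(2*s + 3) + s*(2*s + 3)*log(2) + 2*s + (2*s + 3)*log(2) + sqrt(2)*(s**2 + 2*s + 1) + 3)/(2*2**s*(2*s + 3)*(s**2 + 2*s + 1))
  Re(s) > -3/2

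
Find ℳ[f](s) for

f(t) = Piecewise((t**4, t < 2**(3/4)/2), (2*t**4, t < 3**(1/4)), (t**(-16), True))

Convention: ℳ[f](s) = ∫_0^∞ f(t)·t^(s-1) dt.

(970*6**(s/4)*s - 15560*6**(s/4) - 81*s + 1296)/(162*2**(s/4)*(s**2 - 12*s - 64))
  -4 < Re(s) < 16

remove the power substitution first: t**2 on [0, sqrt(2)/2); 2*t**2 on [sqrt(2)/2, sqrt(3)); t**(-8) on [sqrt(3), ∞)
undo the power substitution: t on [0, 1/2); 2*t on [1/2, 3); t**(-4) on [3, ∞)
integrate the 3 segments split at 2**(3/4)/2, 3**(1/4), then add the results
over [0, 2**(3/4)/2), the kernel integral of t**4 enters the sum
between 2**(3/4)/2 and 3**(1/4) the integrand is 2*t**4·t^(s-1)
for t in [3**(1/4), ∞): the term is ∫ t**(-16)·t^(s-1)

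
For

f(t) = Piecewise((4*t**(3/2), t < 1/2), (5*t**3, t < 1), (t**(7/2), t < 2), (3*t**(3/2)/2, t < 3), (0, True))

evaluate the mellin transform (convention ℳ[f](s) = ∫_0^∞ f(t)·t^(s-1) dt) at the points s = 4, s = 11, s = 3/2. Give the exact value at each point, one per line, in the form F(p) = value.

F(4) = 7733/13440 + 11023*sqrt(2)/1320 + 729*sqrt(3)/11
F(11) = 1916783/6651904 + 473956381*sqrt(2)/742400 + 1594323*sqrt(3)/25
F(3/2) = 764/45 - 5*sqrt(2)/144

f breaks at 1/2, 1, 2 into 4 integrals to sum
for t in [0, 1/2): the term is ∫ 4*t**(3/2)·t^(s-1)
for t in [1/2, 1): the term is ∫ 5*t**3·t^(s-1)
segment 1 to 2 holds t**(7/2); add its integral
∫ 3*t**(3/2)/2·t^(s-1) over [2, 3)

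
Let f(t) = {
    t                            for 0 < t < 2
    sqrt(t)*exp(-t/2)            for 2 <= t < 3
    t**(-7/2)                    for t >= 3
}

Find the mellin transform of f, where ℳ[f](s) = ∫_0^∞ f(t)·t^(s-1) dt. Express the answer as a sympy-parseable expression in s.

remove the shared t-power first: sqrt(t) on [0, 2); exp(-t/2) on [2, 3); t**(-4) on [3, ∞)
integrate the 3 segments split at 2, 3, then add the results
∫ t·t^(s-1) over [0, 2)
∫ sqrt(t)*exp(-t/2)·t^(s-1) over [2, 3)
piece [3, ∞): integrate t**(-7/2) against the kernel

(2*2**s*(2*s - 7) + 2**(s + 1/2)*(s + 1)*(2*s - 7)*uppergamma(s + 1/2, 1) - 2**(s + 1/2)*(s + 1)*(2*s - 7)*uppergamma(s + 1/2, 3/2) - 2*3**(s + 1/2)*(s + 1)/81)/((s + 1)*(2*s - 7))
  -1 < Re(s) < 7/2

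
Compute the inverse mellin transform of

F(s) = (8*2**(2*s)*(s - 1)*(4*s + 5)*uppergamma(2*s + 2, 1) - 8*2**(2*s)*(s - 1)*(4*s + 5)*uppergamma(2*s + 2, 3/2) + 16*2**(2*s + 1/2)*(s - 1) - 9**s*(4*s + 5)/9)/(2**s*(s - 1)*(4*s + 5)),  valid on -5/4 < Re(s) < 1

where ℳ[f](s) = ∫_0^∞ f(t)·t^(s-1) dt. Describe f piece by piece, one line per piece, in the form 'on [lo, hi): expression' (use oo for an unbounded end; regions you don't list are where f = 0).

back out the common scale on t: t**(5/4) on [0, 4); t*exp(-sqrt(t)/2) on [4, 9); 1/t on [9, ∞)
peel off the shared t-power: t**(1/4) on [0, 4); exp(-sqrt(t)/2) on [4, 9); t**(-2) on [9, ∞)
strip the power substitution: sqrt(t) on [0, 2); exp(-t/2) on [2, 3); t**(-4) on [3, ∞)
cuts at 2, 9/2: linearity sums the 3 kernel integrals
on [0, 2) integrate f = 2*2**(1/4)*t**(5/4) against the kernel
∫ 2*t*exp(-sqrt(2)*sqrt(t)/2)·t^(s-1) over [2, 9/2)
on [9/2, ∞): add ∫ 1/(2*t)·t^(s-1) dt

on [0, 2): 2*2**(1/4)*t**(5/4)
on [2, 9/2): 2*t*exp(-sqrt(2)*sqrt(t)/2)
on [9/2, oo): 1/(2*t)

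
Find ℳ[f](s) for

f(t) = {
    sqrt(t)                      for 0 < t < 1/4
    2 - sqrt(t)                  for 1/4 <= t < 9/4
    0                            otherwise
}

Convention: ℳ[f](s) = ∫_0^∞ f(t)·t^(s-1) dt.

(9**s*s + 2*9**s - 2*s - 2)/(4**s*s*(2*s + 1))
  Re(s) > -1/2

reversing the shared t-power: t**(3/2) on [0, 1/4); t*(2 - sqrt(t)) on [1/4, 9/4)
invert the power substitution to get t**3 on [0, 1/2); t**2*(2 - t) on [1/2, 3/2)
peel off the shared t-power: t on [0, 1/2); 2 - t on [1/2, 3/2)
summing 2 kernel integrals split by 1/4 yields ℳ[f](s)
between 0 and 1/4 the integrand is sqrt(t)·t^(s-1)
for t in [1/4, 9/4): the term is ∫ (2 - sqrt(t))·t^(s-1)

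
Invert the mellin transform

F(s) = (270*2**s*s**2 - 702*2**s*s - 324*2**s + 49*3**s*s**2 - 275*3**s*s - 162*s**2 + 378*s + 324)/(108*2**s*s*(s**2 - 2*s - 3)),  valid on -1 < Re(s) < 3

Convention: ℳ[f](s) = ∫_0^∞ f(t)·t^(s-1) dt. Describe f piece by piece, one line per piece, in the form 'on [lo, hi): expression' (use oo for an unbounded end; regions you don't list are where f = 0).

cuts at 1/2, 1, 3/2: linearity sums the 4 kernel integrals
∫ over [0, 1/2) of t·t^(s-1) joins the sum
on [1/2, 1) integrate f = (2*t + 1) against the kernel
the [1, 3/2) slice contributes ∫ t/2·t^(s-1) dt
on [3/2, ∞): add ∫ t**(-3)·t^(s-1) dt

on [0, 1/2): t
on [1/2, 1): 2*t + 1
on [1, 3/2): t/2
on [3/2, oo): t**(-3)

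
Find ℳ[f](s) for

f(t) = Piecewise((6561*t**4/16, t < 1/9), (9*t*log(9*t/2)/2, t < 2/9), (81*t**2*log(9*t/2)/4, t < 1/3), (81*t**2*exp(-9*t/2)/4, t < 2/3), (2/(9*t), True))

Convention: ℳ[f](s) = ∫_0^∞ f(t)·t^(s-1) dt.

peel off the common scale on t: 81*t**4 on [0, 1/6); 3*t*log(3*t) on [1/6, 1/3); 9*t**2*log(3*t) on [1/3, 1/2); …
undo the common scale on t: t**4 on [0, 1/2); t*log(t) on [1/2, 1); t**2*log(t) on [1, 3/2); …
undo the shared t-power: t**2 on [0, 1/2); log(t)/t on [1/2, 1); log(t) on [1, 3/2); …
linearity at 1/9, 2/9, 1/3, 2/3 turns ℳ[f](s) into 5 summed integrals
∫ 6561*t**4/16·t^(s-1) over [0, 1/9)
segment 1/9 to 2/9 holds 9*t*log(9*t/2)/2; add its integral
on [2/9, 1/3) integrate f = 81*t**2*log(9*t/2)/4 against the kernel
on [1/3, 2/3): add ∫ 81*t**2*exp(-9*t/2)/4·t^(s-1) dt
over [2/3, ∞), the kernel integral of 2/(9*t) enters the sum

(48*2**s*(s - 1)*(s + 2)**2*(s + 4)*(2*s - (s + 2)**2 + 3)*uppergamma(s + 2, 3/2) - 48*2**s*(s - 1)*(s + 2)**2*(s + 4)*(2*s - (s + 2)**2 + 3)*uppergamma(s + 2, 3) + 48*2**s*(s - 1)*(s + 2)**2*(s + 4) + 48*2**s*(s - 1)*(s + 4)*(2*s - (s + 2)**2 + 3) + 3**s*(s - 1)*(s + 2)*(s + 4)*(-108*log(2) + 108*log(3))*(2*s - (s + 2)**2 + 3) - 108*3**s*(s - 1)*(s + 4)*(2*s - (s + 2)**2 + 3) - 16*6**s*(s + 2)**2*(s + 4)*(2*s - (s + 2)**2 + 3) - 24*(s - 1)*(s + 2)**3*(s + 4)*log(2) - 24*(s - 1)*(s + 2)**2*(s + 4) + 24*(s - 1)*(s + 2)**2*(s + 4)*log(2) + 3*(s - 1)*(s + 2)**2*(2*s - (s + 2)**2 + 3))/(48*3**(2*s)*(s - 1)*(s + 2)**2*(s + 4)*(2*s - (s + 2)**2 + 3))
  -4 < Re(s) < 1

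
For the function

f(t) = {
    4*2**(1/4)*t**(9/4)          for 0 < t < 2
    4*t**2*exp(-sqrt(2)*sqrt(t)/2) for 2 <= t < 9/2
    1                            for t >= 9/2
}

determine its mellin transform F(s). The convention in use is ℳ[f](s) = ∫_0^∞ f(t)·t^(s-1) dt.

invert the common scale on t to get t**(9/4) on [0, 4); t**2*exp(-sqrt(t)/2) on [4, 9); 1 on [9, ∞)
the shared t-power comes off first: t**(1/4) on [0, 4); exp(-sqrt(t)/2) on [4, 9); t**(-2) on [9, ∞)
remove the power substitution first: sqrt(t) on [0, 2); exp(-t/2) on [2, 3); t**(-4) on [3, ∞)
linearity at 2, 9/2 turns ℳ[f](s) into 3 summed integrals
on [0, 2) integrate f = 4*2**(1/4)*t**(9/4) against the kernel
the [2, 9/2) slice contributes ∫ 4*t**2*exp(-sqrt(2)*sqrt(t)/2)·t^(s-1) dt
segment 9/2 to ∞ holds 1; add its integral

(2**(2*s + 5)*s*(4*s + 9)*uppergamma(2*s + 4, 1) - 2**(2*s + 5)*s*(4*s + 9)*uppergamma(2*s + 4, 3/2) + 2**(2*s + 13/2)*s + 9**s*(-4*s - 9))/(2**s*s*(4*s + 9))
  -9/4 < Re(s) < 0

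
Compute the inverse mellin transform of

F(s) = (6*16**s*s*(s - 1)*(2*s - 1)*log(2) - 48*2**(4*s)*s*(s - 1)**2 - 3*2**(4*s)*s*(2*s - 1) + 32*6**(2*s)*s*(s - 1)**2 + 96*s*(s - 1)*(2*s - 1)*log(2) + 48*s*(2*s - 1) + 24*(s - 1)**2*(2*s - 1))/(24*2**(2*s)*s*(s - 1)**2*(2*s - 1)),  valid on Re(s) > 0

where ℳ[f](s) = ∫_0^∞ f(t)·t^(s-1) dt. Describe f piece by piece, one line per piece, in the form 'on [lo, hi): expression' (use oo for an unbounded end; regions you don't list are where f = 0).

undo the shared t-power: t on [0, 1/4); log(sqrt(t)) on [1/4, 4); 2*sqrt(t) on [4, 9)
invert the power substitution to get t**2 on [0, 1/2); log(t) on [1/2, 2); 2*t on [2, 3)
f breaks at 1/4, 4 into 3 integrals to sum
between 0 and 1/4 the integrand is 1·t^(s-1)
[1/4, 4) adds the kernel integral of log(sqrt(t))/t
[4, 9) adds the kernel integral of 2/sqrt(t)

on [0, 1/4): 1
on [1/4, 4): log(sqrt(t))/t
on [4, 9): 2/sqrt(t)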